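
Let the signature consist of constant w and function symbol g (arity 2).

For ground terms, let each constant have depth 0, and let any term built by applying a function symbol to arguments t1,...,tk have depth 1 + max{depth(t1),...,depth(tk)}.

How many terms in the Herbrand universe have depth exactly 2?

3

Count level by level. With function symbols g/2, the terms of depth ≤ k are the 1 constant together with each function applied to depth-≤(k−1) tuples, so N_k = 1 + N_{k-1}^2.
N_0 = 1
N_1 = 1 + 1^2 = 2
N_2 = 1 + 2^2 = 5
Terms of depth exactly 2: N_2 − N_1 = 5 − 2 = 3.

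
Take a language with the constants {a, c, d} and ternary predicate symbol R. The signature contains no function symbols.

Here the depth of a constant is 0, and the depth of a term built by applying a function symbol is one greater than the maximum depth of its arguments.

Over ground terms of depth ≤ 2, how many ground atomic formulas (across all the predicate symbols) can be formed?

27

First count ground terms of depth ≤ 2.
With no function symbols every ground term is a constant, so there are exactly 3 ground terms at every depth bound.
N_0 = 3
N_1 = 3
N_2 = 3
Explicitly: a, c, d.
So |H| = 3.
For each predicate symbol, the number of ground atoms is |H| raised to its arity; summing:
  R: 3^3 = 27
Total ground atoms: 27.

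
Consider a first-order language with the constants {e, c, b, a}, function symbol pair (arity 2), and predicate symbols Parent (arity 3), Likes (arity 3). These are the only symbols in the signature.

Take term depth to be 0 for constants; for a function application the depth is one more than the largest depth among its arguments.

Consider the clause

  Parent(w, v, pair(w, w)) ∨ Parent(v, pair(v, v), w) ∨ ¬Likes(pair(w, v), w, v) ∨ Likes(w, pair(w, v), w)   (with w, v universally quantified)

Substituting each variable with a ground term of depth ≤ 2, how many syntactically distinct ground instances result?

Ground terms of depth ≤ 2:
  Let N_k count ground terms of depth at most k. Each non-constant term of depth ≤ k is some function symbol applied to depth-≤(k−1) arguments, giving N_k = 4 + N_{k-1}^2.
  N_0 = 4
  N_1 = 4 + 4^2 = 20
  N_2 = 4 + 20^2 = 404
So there are 404 ground terms available for substitution.
The clause has 2 distinct variables (w, v), each appearing in the body. In the free term algebra distinct substitutions yield syntactically distinct ground instances.
Number of ground instances = 404^2 = 163216.

163216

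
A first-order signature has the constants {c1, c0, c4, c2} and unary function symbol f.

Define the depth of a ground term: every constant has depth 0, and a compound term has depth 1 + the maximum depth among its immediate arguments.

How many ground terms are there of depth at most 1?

8

Count level by level. With function symbols f/1, the terms of depth ≤ k are the 4 constants together with each function applied to depth-≤(k−1) tuples, so N_k = 4 + N_{k-1}.
N_0 = 4
N_1 = 4 + 4 = 8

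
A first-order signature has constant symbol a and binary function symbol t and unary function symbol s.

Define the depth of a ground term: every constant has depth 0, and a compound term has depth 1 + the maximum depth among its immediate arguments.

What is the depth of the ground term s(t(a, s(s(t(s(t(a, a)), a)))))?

depth(t(a, a)) = 1 + max(0, 0) = 1
depth(s(t(a, a))) = 1 + depth(t(a, a)) = 1 + 1 = 2
depth(t(s(t(a, a)), a)) = 1 + max(2, 0) = 3
depth(s(t(s(t(a, a)), a))) = 1 + depth(t(s(t(a, a)), a)) = 1 + 3 = 4
depth(s(s(t(s(t(a, a)), a)))) = 1 + depth(s(t(s(t(a, a)), a))) = 1 + 4 = 5
depth(t(a, s(s(t(s(t(a, a)), a))))) = 1 + max(0, 5) = 6
depth(s(t(a, s(s(t(s(t(a, a)), a)))))) = 1 + depth(t(a, s(s(t(s(t(a, a)), a))))) = 1 + 6 = 7

7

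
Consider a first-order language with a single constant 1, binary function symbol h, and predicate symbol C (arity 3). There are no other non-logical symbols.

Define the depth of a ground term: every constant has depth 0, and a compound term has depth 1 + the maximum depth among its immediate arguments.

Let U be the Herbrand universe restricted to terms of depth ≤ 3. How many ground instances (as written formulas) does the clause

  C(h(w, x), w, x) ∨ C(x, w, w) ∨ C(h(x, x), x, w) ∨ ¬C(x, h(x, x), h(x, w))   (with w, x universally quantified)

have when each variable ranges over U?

Ground terms of depth ≤ 3:
  Write N_k for the number of ground terms of depth ≤ k. A term of depth ≤ k is either a constant or a function symbol applied to arguments of depth ≤ k−1, so N_k = 1 + N_{k-1}^2.
  N_0 = 1
  N_1 = 1 + 1^2 = 2
  N_2 = 1 + 2^2 = 5
  N_3 = 1 + 5^2 = 26
So there are 26 ground terms available for substitution.
Each of w, x ranges independently over the available ground terms, and distinct assignments produce distinct instances.
Number of ground instances = 26^2 = 676.

676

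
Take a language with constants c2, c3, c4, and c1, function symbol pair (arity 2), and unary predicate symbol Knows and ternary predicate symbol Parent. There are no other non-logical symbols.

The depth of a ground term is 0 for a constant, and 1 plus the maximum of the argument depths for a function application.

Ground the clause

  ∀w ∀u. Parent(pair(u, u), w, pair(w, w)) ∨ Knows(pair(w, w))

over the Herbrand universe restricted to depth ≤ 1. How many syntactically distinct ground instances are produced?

Ground terms of depth ≤ 1:
  Count level by level. With function symbols pair/2, the terms of depth ≤ k are the 4 constants together with each function applied to depth-≤(k−1) tuples, so N_k = 4 + N_{k-1}^2.
  N_0 = 4
  N_1 = 4 + 4^2 = 20
So there are 20 ground terms available for substitution.
Each of w, u ranges independently over the available ground terms, and distinct assignments produce distinct instances.
Number of ground instances = 20^2 = 400.

400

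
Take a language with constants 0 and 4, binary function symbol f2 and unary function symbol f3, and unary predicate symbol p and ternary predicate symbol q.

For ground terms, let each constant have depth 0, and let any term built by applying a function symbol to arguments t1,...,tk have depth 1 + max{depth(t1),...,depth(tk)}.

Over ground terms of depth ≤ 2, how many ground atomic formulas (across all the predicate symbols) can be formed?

First count ground terms of depth ≤ 2.
Write N_k for the number of ground terms of depth ≤ k. A term of depth ≤ k is either a constant or a function symbol applied to arguments of depth ≤ k−1, so N_k = 2 + N_{k-1}^2 + N_{k-1}.
N_0 = 2
N_1 = 2 + 2^2 + 2 = 8
N_2 = 2 + 8^2 + 8 = 74
So |H| = 74.
A ground atom is a predicate applied to a tuple of terms from H, so the count is the sum over predicates of |H|^arity:
  p: 74;  q: 74^3 = 405224
Total ground atoms: 74 + 405224 = 405298.

405298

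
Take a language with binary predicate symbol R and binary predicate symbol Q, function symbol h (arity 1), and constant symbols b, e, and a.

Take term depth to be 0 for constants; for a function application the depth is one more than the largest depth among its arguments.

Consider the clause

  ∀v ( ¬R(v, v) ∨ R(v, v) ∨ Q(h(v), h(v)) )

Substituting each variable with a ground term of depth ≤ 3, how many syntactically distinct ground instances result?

12

Ground terms of depth ≤ 3:
  Count level by level. With function symbols h/1, the terms of depth ≤ k are the 3 constants together with each function applied to depth-≤(k−1) tuples, so N_k = 3 + N_{k-1}.
  N_0 = 3
  N_1 = 3 + 3 = 6
  N_2 = 3 + 6 = 9
  N_3 = 3 + 9 = 12
So there are 12 ground terms available for substitution.
There is 1 variable to instantiate (v),  occurring in at least one literal, so different choices give different ground instances.
Number of ground instances = 12.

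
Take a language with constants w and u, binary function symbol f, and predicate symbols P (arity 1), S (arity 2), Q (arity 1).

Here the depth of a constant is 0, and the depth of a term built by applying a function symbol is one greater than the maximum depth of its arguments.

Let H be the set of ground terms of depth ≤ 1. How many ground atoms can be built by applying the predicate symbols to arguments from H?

First count ground terms of depth ≤ 1.
Write N_k for the number of ground terms of depth ≤ k. A term of depth ≤ k is either a constant or a function symbol applied to arguments of depth ≤ k−1, so N_k = 2 + N_{k-1}^2.
N_0 = 2
N_1 = 2 + 2^2 = 6
So |H| = 6.
Each predicate of arity r yields |H|^r ground atoms (one per choice of an r-tuple from H):
  P: 6;  S: 6^2 = 36;  Q: 6
Total ground atoms: 6 + 36 + 6 = 48.

48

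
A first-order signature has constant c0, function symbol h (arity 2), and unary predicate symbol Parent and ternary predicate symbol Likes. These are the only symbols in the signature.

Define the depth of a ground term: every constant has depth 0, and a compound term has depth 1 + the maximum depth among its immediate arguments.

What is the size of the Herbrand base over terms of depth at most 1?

First count ground terms of depth ≤ 1.
Let N_k count ground terms of depth at most k. Each non-constant term of depth ≤ k is some function symbol applied to depth-≤(k−1) arguments, giving N_k = 1 + N_{k-1}^2.
N_0 = 1
N_1 = 1 + 1^2 = 2
So |H| = 2.
Ground atoms are formed by filling each argument slot of a predicate with a term from H, so an r-ary predicate gives |H|^r atoms:
  Parent: 2;  Likes: 2^3 = 8
Total ground atoms: 2 + 8 = 10.

10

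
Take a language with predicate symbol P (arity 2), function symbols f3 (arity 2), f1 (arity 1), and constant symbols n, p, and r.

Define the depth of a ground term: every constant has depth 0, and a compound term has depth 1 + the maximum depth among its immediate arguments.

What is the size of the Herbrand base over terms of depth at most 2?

First count ground terms of depth ≤ 2.
Write N_k for the number of ground terms of depth ≤ k. A term of depth ≤ k is either a constant or a function symbol applied to arguments of depth ≤ k−1, so N_k = 3 + N_{k-1}^2 + N_{k-1}.
N_0 = 3
N_1 = 3 + 3^2 + 3 = 15
N_2 = 3 + 15^2 + 15 = 243
So |H| = 243.
Each predicate of arity r yields |H|^r ground atoms (one per choice of an r-tuple from H):
  P: 243^2 = 59049
Total ground atoms: 59049.

59049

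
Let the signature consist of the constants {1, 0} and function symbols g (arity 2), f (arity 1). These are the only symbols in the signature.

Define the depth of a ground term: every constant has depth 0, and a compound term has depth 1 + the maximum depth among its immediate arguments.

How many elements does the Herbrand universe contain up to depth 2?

74

Let N_k = |{terms of depth ≤ k}|. Then N_0 = 2 and N_k = 2 + N_{k-1}^2 + N_{k-1} for k ≥ 1 (one summand per function symbol, arity giving the exponent).
N_0 = 2
N_1 = 2 + 2^2 + 2 = 8
N_2 = 2 + 8^2 + 8 = 74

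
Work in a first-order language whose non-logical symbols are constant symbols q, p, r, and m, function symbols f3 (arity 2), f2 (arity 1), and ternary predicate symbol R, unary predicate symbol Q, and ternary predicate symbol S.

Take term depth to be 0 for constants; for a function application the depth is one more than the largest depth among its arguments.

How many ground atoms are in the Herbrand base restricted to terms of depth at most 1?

27672

First count ground terms of depth ≤ 1.
Count level by level. With function symbols f3/2, f2/1, the terms of depth ≤ k are the 4 constants together with each function applied to depth-≤(k−1) tuples, so N_k = 4 + N_{k-1}^2 + N_{k-1}.
N_0 = 4
N_1 = 4 + 4^2 + 4 = 24
So |H| = 24.
For each predicate symbol, the number of ground atoms is |H| raised to its arity; summing:
  R: 24^3 = 13824;  Q: 24;  S: 24^3 = 13824
Total ground atoms: 13824 + 24 + 13824 = 27672.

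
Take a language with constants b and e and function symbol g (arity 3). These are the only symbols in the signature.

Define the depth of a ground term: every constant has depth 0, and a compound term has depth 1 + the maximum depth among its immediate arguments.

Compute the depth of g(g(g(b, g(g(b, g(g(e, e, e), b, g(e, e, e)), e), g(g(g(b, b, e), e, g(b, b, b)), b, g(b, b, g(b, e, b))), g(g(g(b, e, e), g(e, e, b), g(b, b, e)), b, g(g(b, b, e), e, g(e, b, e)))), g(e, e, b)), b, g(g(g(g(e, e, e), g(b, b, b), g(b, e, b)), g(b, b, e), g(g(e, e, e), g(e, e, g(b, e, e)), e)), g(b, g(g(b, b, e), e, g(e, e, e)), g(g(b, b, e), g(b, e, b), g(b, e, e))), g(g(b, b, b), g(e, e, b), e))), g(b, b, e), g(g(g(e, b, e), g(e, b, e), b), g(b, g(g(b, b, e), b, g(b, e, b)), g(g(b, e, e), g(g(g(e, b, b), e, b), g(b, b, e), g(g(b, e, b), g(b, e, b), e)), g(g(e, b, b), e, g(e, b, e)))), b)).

depth(g(e, e, e)) = 1 + max(0, 0, 0) = 1
depth(g(g(e, e, e), b, g(e, e, e))) = 1 + max(1, 0, 1) = 2
depth(g(b, g(g(e, e, e), b, g(e, e, e)), e)) = 1 + max(0, 2, 0) = 3
depth(g(b, b, e)) = 1 + max(0, 0, 0) = 1
depth(g(b, b, b)) = 1 + max(0, 0, 0) = 1
depth(g(g(b, b, e), e, g(b, b, b))) = 1 + max(1, 0, 1) = 2
depth(g(b, e, b)) = 1 + max(0, 0, 0) = 1
depth(g(b, b, g(b, e, b))) = 1 + max(0, 0, 1) = 2
depth(g(g(g(b, b, e), e, g(b, b, b)), b, g(b, b, g(b, e, b)))) = 1 + max(2, 0, 2) = 3
depth(g(b, e, e)) = 1 + max(0, 0, 0) = 1
depth(g(e, e, b)) = 1 + max(0, 0, 0) = 1
depth(g(g(b, e, e), g(e, e, b), g(b, b, e))) = 1 + max(1, 1, 1) = 2
depth(g(e, b, e)) = 1 + max(0, 0, 0) = 1
depth(g(g(b, b, e), e, g(e, b, e))) = 1 + max(1, 0, 1) = 2
depth(g(g(g(b, e, e), g(e, e, b), g(b, b, e)), b, g(g(b, b, e), e, g(e, b, e)))) = 1 + max(2, 0, 2) = 3
depth(g(g(b, g(g(e, e, e), b, g(e, e, e)), e), g(g(g(b, b, e), e, g(b, b, b)), b, g(b, b, g(b, e, b))), g(g(g(b, e, e), g(e, e, b), g(b, b, e)), b, g(g(b, b, e), e, g(e, b, e))))) = 1 + max(3, 3, 3) = 4
depth(g(b, g(g(b, g(g(e, e, e), b, g(e, e, e)), e), g(g(g(b, b, e), e, g(b, b, b)), b, g(b, b, g(b, e, b))), g(g(g(b, e, e), g(e, e, b), g(b, b, e)), b, g(g(b, b, e), e, g(e, b, e)))), g(e, e, b))) = 1 + max(0, 4, 1) = 5
depth(g(g(e, e, e), g(b, b, b), g(b, e, b))) = 1 + max(1, 1, 1) = 2
depth(g(e, e, g(b, e, e))) = 1 + max(0, 0, 1) = 2
depth(g(g(e, e, e), g(e, e, g(b, e, e)), e)) = 1 + max(1, 2, 0) = 3
depth(g(g(g(e, e, e), g(b, b, b), g(b, e, b)), g(b, b, e), g(g(e, e, e), g(e, e, g(b, e, e)), e))) = 1 + max(2, 1, 3) = 4
depth(g(g(b, b, e), e, g(e, e, e))) = 1 + max(1, 0, 1) = 2
depth(g(g(b, b, e), g(b, e, b), g(b, e, e))) = 1 + max(1, 1, 1) = 2
depth(g(b, g(g(b, b, e), e, g(e, e, e)), g(g(b, b, e), g(b, e, b), g(b, e, e)))) = 1 + max(0, 2, 2) = 3
depth(g(g(b, b, b), g(e, e, b), e)) = 1 + max(1, 1, 0) = 2
depth(g(g(g(g(e, e, e), g(b, b, b), g(b, e, b)), g(b, b, e), g(g(e, e, e), g(e, e, g(b, e, e)), e)), g(b, g(g(b, b, e), e, g(e, e, e)), g(g(b, b, e), g(b, e, b), g(b, e, e))), g(g(b, b, b), g(e, e, b), e))) = 1 + max(4, 3, 2) = 5
depth(g(g(b, g(g(b, g(g(e, e, e), b, g(e, e, e)), e), g(g(g(b, b, e), e, g(b, b, b)), b, g(b, b, g(b, e, b))), g(g(g(b, e, e), g(e, e, b), g(b, b, e)), b, g(g(b, b, e), e, g(e, b, e)))), g(e, e, b)), b, g(g(g(g(e, e, e), g(b, b, b), g(b, e, b)), g(b, b, e), g(g(e, e, e), g(e, e, g(b, e, e)), e)), g(b, g(g(b, b, e), e, g(e, e, e)), g(g(b, b, e), g(b, e, b), g(b, e, e))), g(g(b, b, b), g(e, e, b), e)))) = 1 + max(5, 0, 5) = 6
depth(g(g(e, b, e), g(e, b, e), b)) = 1 + max(1, 1, 0) = 2
depth(g(g(b, b, e), b, g(b, e, b))) = 1 + max(1, 0, 1) = 2
depth(g(e, b, b)) = 1 + max(0, 0, 0) = 1
depth(g(g(e, b, b), e, b)) = 1 + max(1, 0, 0) = 2
depth(g(g(b, e, b), g(b, e, b), e)) = 1 + max(1, 1, 0) = 2
depth(g(g(g(e, b, b), e, b), g(b, b, e), g(g(b, e, b), g(b, e, b), e))) = 1 + max(2, 1, 2) = 3
depth(g(g(e, b, b), e, g(e, b, e))) = 1 + max(1, 0, 1) = 2
depth(g(g(b, e, e), g(g(g(e, b, b), e, b), g(b, b, e), g(g(b, e, b), g(b, e, b), e)), g(g(e, b, b), e, g(e, b, e)))) = 1 + max(1, 3, 2) = 4
depth(g(b, g(g(b, b, e), b, g(b, e, b)), g(g(b, e, e), g(g(g(e, b, b), e, b), g(b, b, e), g(g(b, e, b), g(b, e, b), e)), g(g(e, b, b), e, g(e, b, e))))) = 1 + max(0, 2, 4) = 5
depth(g(g(g(e, b, e), g(e, b, e), b), g(b, g(g(b, b, e), b, g(b, e, b)), g(g(b, e, e), g(g(g(e, b, b), e, b), g(b, b, e), g(g(b, e, b), g(b, e, b), e)), g(g(e, b, b), e, g(e, b, e)))), b)) = 1 + max(2, 5, 0) = 6
depth(g(g(g(b, g(g(b, g(g(e, e, e), b, g(e, e, e)), e), g(g(g(b, b, e), e, g(b, b, b)), b, g(b, b, g(b, e, b))), g(g(g(b, e, e), g(e, e, b), g(b, b, e)), b, g(g(b, b, e), e, g(e, b, e)))), g(e, e, b)), b, g(g(g(g(e, e, e), g(b, b, b), g(b, e, b)), g(b, b, e), g(g(e, e, e), g(e, e, g(b, e, e)), e)), g(b, g(g(b, b, e), e, g(e, e, e)), g(g(b, b, e), g(b, e, b), g(b, e, e))), g(g(b, b, b), g(e, e, b), e))), g(b, b, e), g(g(g(e, b, e), g(e, b, e), b), g(b, g(g(b, b, e), b, g(b, e, b)), g(g(b, e, e), g(g(g(e, b, b), e, b), g(b, b, e), g(g(b, e, b), g(b, e, b), e)), g(g(e, b, b), e, g(e, b, e)))), b))) = 1 + max(6, 1, 6) = 7

7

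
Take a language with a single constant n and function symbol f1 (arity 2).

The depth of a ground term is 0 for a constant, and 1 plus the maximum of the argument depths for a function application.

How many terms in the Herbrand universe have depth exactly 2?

3

Count level by level. With function symbols f1/2, the terms of depth ≤ k are the 1 constant together with each function applied to depth-≤(k−1) tuples, so N_k = 1 + N_{k-1}^2.
N_0 = 1
N_1 = 1 + 1^2 = 2
N_2 = 1 + 2^2 = 5
Terms of depth exactly 2: N_2 − N_1 = 5 − 2 = 3.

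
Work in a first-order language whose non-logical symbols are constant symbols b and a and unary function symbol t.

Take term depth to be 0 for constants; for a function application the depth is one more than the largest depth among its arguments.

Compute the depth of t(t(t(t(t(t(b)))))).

6

depth(t(b)) = 1 + depth(b) = 1 + 0 = 1
depth(t(t(b))) = 1 + depth(t(b)) = 1 + 1 = 2
depth(t(t(t(b)))) = 1 + depth(t(t(b))) = 1 + 2 = 3
depth(t(t(t(t(b))))) = 1 + depth(t(t(t(b)))) = 1 + 3 = 4
depth(t(t(t(t(t(b)))))) = 1 + depth(t(t(t(t(b))))) = 1 + 4 = 5
depth(t(t(t(t(t(t(b))))))) = 1 + depth(t(t(t(t(t(b)))))) = 1 + 5 = 6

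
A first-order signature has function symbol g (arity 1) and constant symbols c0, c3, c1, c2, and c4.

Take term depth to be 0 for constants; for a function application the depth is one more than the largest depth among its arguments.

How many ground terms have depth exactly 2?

Write N_k for the number of ground terms of depth ≤ k. A term of depth ≤ k is either a constant or a function symbol applied to arguments of depth ≤ k−1, so N_k = 5 + N_{k-1}.
N_0 = 5
N_1 = 5 + 5 = 10
N_2 = 5 + 10 = 15
Terms of depth exactly 2: N_2 − N_1 = 15 − 10 = 5.

5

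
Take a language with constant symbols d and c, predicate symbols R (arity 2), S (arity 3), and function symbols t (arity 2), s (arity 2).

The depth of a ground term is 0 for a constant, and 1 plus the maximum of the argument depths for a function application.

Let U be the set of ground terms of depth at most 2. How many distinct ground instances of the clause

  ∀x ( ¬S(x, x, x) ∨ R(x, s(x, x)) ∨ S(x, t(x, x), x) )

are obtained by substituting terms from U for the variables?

202

Ground terms of depth ≤ 2:
  Write N_k for the number of ground terms of depth ≤ k. A term of depth ≤ k is either a constant or a function symbol applied to arguments of depth ≤ k−1, so N_k = 2 + N_{k-1}^2 + N_{k-1}^2.
  N_0 = 2
  N_1 = 2 + 2^2 + 2^2 = 10
  N_2 = 2 + 10^2 + 10^2 = 202
So there are 202 ground terms available for substitution.
There is 1 variable to instantiate (x),  occurring in at least one literal, so different choices give different ground instances.
Number of ground instances = 202.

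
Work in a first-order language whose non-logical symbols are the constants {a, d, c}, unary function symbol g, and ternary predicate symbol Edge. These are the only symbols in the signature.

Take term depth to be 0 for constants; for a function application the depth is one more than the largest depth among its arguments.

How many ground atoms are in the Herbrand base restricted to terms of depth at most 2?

First count ground terms of depth ≤ 2.
Write N_k for the number of ground terms of depth ≤ k. A term of depth ≤ k is either a constant or a function symbol applied to arguments of depth ≤ k−1, so N_k = 3 + N_{k-1}.
N_0 = 3
N_1 = 3 + 3 = 6
N_2 = 3 + 6 = 9
So |H| = 9.
Ground atoms are formed by filling each argument slot of a predicate with a term from H, so an r-ary predicate gives |H|^r atoms:
  Edge: 9^3 = 729
Total ground atoms: 729.

729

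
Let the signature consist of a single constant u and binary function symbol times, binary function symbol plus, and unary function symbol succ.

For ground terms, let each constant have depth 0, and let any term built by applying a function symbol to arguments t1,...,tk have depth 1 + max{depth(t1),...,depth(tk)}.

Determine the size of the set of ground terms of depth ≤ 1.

Let N_k = |{terms of depth ≤ k}|. Then N_0 = 1 and N_k = 1 + N_{k-1}^2 + N_{k-1}^2 + N_{k-1} for k ≥ 1 (one summand per function symbol, arity giving the exponent).
N_0 = 1
N_1 = 1 + 1^2 + 1^2 + 1 = 4
Explicitly: u, times(u, u), plus(u, u), succ(u).

4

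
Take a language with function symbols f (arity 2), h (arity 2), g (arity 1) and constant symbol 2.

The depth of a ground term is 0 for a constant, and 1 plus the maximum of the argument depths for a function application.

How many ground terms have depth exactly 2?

33

Write N_k for the number of ground terms of depth ≤ k. A term of depth ≤ k is either a constant or a function symbol applied to arguments of depth ≤ k−1, so N_k = 1 + N_{k-1}^2 + N_{k-1}^2 + N_{k-1}.
N_0 = 1
N_1 = 1 + 1^2 + 1^2 + 1 = 4
N_2 = 1 + 4^2 + 4^2 + 4 = 37
Terms of depth exactly 2: N_2 − N_1 = 37 − 4 = 33.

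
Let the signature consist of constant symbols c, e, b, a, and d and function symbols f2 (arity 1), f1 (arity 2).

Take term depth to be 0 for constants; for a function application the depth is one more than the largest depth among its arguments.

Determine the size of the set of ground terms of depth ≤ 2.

Write N_k for the number of ground terms of depth ≤ k. A term of depth ≤ k is either a constant or a function symbol applied to arguments of depth ≤ k−1, so N_k = 5 + N_{k-1} + N_{k-1}^2.
N_0 = 5
N_1 = 5 + 5 + 5^2 = 35
N_2 = 5 + 35 + 35^2 = 1265

1265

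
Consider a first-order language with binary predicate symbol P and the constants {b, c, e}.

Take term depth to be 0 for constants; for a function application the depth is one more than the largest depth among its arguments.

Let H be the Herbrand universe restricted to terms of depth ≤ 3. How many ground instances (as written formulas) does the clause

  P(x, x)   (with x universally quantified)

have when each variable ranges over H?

Ground terms of depth ≤ 3:
  With no function symbols every ground term is a constant, so there are exactly 3 ground terms at every depth bound.
  N_0 = 3
  N_1 = 3
  N_2 = 3
  N_3 = 3
  Explicitly: b, c, e.
So there are 3 ground terms available for substitution.
The clause has 1 distinct variable (x), which appears in the body. In the free term algebra distinct substitutions yield syntactically distinct ground instances.
Number of ground instances = 3.

3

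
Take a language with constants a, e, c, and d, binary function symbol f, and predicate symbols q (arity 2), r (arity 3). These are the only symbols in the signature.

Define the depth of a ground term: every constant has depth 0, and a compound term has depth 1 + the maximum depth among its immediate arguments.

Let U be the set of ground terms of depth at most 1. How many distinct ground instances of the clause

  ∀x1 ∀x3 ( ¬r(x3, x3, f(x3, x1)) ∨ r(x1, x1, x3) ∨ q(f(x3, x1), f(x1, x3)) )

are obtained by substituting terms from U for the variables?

Ground terms of depth ≤ 1:
  Write N_k for the number of ground terms of depth ≤ k. A term of depth ≤ k is either a constant or a function symbol applied to arguments of depth ≤ k−1, so N_k = 4 + N_{k-1}^2.
  N_0 = 4
  N_1 = 4 + 4^2 = 20
So there are 20 ground terms available for substitution.
There are 2 variables to instantiate (x1, x3), each occurring in at least one literal, so different choices give different ground instances.
Number of ground instances = 20^2 = 400.

400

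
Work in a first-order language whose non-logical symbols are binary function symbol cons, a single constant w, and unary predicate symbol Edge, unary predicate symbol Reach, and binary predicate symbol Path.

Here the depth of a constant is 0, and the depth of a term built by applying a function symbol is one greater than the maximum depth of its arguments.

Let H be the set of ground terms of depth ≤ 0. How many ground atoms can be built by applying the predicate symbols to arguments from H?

3

First count ground terms of depth ≤ 0.
If N_k denotes the number of depth-≤k ground terms, the 1 constant gives N_0 = 1, and each function symbol of arity r contributes N_{k-1}^r new terms at level k: N_k = 1 + N_{k-1}^2.
N_0 = 1
Explicitly: w.
So |H| = 1.
A ground atom is a predicate applied to a tuple of terms from H, so the count is the sum over predicates of |H|^arity:
  Edge: 1;  Reach: 1;  Path: 1^2 = 1
Total ground atoms: 1 + 1 + 1 = 3.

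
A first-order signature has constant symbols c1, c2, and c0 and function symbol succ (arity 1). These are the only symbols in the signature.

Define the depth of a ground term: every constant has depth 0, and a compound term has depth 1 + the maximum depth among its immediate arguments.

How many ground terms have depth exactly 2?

3

Write N_k for the number of ground terms of depth ≤ k. A term of depth ≤ k is either a constant or a function symbol applied to arguments of depth ≤ k−1, so N_k = 3 + N_{k-1}.
N_0 = 3
N_1 = 3 + 3 = 6
N_2 = 3 + 6 = 9
Terms of depth exactly 2: N_2 − N_1 = 9 − 6 = 3.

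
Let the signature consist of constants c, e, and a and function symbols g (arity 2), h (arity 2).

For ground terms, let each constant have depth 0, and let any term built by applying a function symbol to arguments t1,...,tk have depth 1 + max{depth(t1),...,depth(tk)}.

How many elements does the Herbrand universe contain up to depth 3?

Count level by level. With function symbols g/2, h/2, the terms of depth ≤ k are the 3 constants together with each function applied to depth-≤(k−1) tuples, so N_k = 3 + N_{k-1}^2 + N_{k-1}^2.
N_0 = 3
N_1 = 3 + 3^2 + 3^2 = 21
N_2 = 3 + 21^2 + 21^2 = 885
N_3 = 3 + 885^2 + 885^2 = 1566453

1566453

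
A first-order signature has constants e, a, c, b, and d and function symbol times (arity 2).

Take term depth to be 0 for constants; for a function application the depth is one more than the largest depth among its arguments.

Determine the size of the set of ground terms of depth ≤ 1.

Let N_k count ground terms of depth at most k. Each non-constant term of depth ≤ k is some function symbol applied to depth-≤(k−1) arguments, giving N_k = 5 + N_{k-1}^2.
N_0 = 5
N_1 = 5 + 5^2 = 30

30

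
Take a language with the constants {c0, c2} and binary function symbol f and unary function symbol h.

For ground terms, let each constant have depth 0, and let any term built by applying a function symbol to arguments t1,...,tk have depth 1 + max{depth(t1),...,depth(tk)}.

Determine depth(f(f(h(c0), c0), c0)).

depth(h(c0)) = 1 + depth(c0) = 1 + 0 = 1
depth(f(h(c0), c0)) = 1 + max(1, 0) = 2
depth(f(f(h(c0), c0), c0)) = 1 + max(2, 0) = 3

3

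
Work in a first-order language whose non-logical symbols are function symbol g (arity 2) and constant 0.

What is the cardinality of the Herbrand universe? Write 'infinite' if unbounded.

infinite

The signature has at least one function symbol (g, arity 2) and at least one constant (0).
Iterating g gives infinitely many distinct ground terms: 0, g(0, 0), g(g(0, 0), g(0, 0)), ...
So the Herbrand universe is infinite.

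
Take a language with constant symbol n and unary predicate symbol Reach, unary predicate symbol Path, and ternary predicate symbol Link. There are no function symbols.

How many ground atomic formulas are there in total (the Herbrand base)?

With no function symbols, the Herbrand universe is just the 1 constant.
Ground atoms per predicate: Reach: 1, Path: 1, Link: 1^3 = 1.
Herbrand base size = 1 + 1 + 1 = 3.

3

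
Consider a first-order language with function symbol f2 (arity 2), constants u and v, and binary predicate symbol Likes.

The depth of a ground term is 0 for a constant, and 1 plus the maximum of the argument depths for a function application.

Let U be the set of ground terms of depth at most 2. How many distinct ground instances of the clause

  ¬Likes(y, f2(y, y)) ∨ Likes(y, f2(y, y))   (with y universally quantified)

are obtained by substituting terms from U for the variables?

Ground terms of depth ≤ 2:
  Count level by level. With function symbols f2/2, the terms of depth ≤ k are the 2 constants together with each function applied to depth-≤(k−1) tuples, so N_k = 2 + N_{k-1}^2.
  N_0 = 2
  N_1 = 2 + 2^2 = 6
  N_2 = 2 + 6^2 = 38
So there are 38 ground terms available for substitution.
The body mentions the single quantified variable y; since ground terms form a free algebra, no two substitutions collapse to the same formula.
Number of ground instances = 38.

38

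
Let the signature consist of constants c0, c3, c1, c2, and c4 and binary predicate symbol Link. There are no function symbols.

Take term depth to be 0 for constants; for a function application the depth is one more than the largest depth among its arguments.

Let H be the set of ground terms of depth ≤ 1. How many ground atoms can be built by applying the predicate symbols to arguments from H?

First count ground terms of depth ≤ 1.
With no function symbols every ground term is a constant, so there are exactly 5 ground terms at every depth bound.
N_0 = 5
N_1 = 5
So |H| = 5.
Each predicate of arity r yields |H|^r ground atoms (one per choice of an r-tuple from H):
  Link: 5^2 = 25
Total ground atoms: 25.

25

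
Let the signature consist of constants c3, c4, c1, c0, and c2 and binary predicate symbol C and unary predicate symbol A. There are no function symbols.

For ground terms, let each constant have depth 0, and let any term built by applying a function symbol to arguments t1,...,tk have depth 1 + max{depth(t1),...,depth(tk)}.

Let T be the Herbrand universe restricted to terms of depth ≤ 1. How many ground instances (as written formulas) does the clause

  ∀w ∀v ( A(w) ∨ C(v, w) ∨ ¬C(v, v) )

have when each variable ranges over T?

25

Ground terms of depth ≤ 1:
  With no function symbols every ground term is a constant, so there are exactly 5 ground terms at every depth bound.
  N_0 = 5
  N_1 = 5
So there are 5 ground terms available for substitution.
Each of w, v ranges independently over the available ground terms, and distinct assignments produce distinct instances.
Number of ground instances = 5^2 = 25.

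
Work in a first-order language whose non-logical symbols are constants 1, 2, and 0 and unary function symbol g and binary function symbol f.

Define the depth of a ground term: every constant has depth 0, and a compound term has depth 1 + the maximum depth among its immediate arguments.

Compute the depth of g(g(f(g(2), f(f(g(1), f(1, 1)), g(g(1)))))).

depth(g(2)) = 1 + depth(2) = 1 + 0 = 1
depth(g(1)) = 1 + depth(1) = 1 + 0 = 1
depth(f(1, 1)) = 1 + max(0, 0) = 1
depth(f(g(1), f(1, 1))) = 1 + max(1, 1) = 2
depth(g(g(1))) = 1 + depth(g(1)) = 1 + 1 = 2
depth(f(f(g(1), f(1, 1)), g(g(1)))) = 1 + max(2, 2) = 3
depth(f(g(2), f(f(g(1), f(1, 1)), g(g(1))))) = 1 + max(1, 3) = 4
depth(g(f(g(2), f(f(g(1), f(1, 1)), g(g(1)))))) = 1 + depth(f(g(2), f(f(g(1), f(1, 1)), g(g(1))))) = 1 + 4 = 5
depth(g(g(f(g(2), f(f(g(1), f(1, 1)), g(g(1))))))) = 1 + depth(g(f(g(2), f(f(g(1), f(1, 1)), g(g(1)))))) = 1 + 5 = 6

6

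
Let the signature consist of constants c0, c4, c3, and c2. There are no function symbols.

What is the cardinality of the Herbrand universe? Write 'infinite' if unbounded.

There are no function symbols, so every ground term is one of the 4 constants.
The Herbrand universe is {c0, c4, c3, c2}, which is finite with 4 elements.

4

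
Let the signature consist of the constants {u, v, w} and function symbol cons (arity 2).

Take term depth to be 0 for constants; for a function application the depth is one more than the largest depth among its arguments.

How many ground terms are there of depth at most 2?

Write N_k for the number of ground terms of depth ≤ k. A term of depth ≤ k is either a constant or a function symbol applied to arguments of depth ≤ k−1, so N_k = 3 + N_{k-1}^2.
N_0 = 3
N_1 = 3 + 3^2 = 12
N_2 = 3 + 12^2 = 147

147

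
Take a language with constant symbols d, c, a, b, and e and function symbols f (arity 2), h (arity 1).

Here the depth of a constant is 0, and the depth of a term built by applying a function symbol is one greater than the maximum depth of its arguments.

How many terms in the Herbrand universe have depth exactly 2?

Let N_k count ground terms of depth at most k. Each non-constant term of depth ≤ k is some function symbol applied to depth-≤(k−1) arguments, giving N_k = 5 + N_{k-1}^2 + N_{k-1}.
N_0 = 5
N_1 = 5 + 5^2 + 5 = 35
N_2 = 5 + 35^2 + 35 = 1265
Terms of depth exactly 2: N_2 − N_1 = 1265 − 35 = 1230.

1230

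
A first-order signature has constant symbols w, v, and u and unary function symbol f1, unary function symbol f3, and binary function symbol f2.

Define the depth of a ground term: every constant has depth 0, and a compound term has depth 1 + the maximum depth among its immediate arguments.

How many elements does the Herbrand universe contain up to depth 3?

Write N_k for the number of ground terms of depth ≤ k. A term of depth ≤ k is either a constant or a function symbol applied to arguments of depth ≤ k−1, so N_k = 3 + N_{k-1} + N_{k-1} + N_{k-1}^2.
N_0 = 3
N_1 = 3 + 3 + 3 + 3^2 = 18
N_2 = 3 + 18 + 18 + 18^2 = 363
N_3 = 3 + 363 + 363 + 363^2 = 132498

132498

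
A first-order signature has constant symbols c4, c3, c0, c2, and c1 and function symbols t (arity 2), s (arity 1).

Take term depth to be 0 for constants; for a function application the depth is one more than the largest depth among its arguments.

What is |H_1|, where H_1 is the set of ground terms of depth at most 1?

35

Write N_k for the number of ground terms of depth ≤ k. A term of depth ≤ k is either a constant or a function symbol applied to arguments of depth ≤ k−1, so N_k = 5 + N_{k-1}^2 + N_{k-1}.
N_0 = 5
N_1 = 5 + 5^2 + 5 = 35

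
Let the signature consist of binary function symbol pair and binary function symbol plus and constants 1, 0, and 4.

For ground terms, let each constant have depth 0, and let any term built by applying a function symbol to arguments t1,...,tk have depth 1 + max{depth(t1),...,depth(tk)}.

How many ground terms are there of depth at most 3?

1566453

If N_k denotes the number of depth-≤k ground terms, the 3 constants give N_0 = 3, and each function symbol of arity r contributes N_{k-1}^r new terms at level k: N_k = 3 + N_{k-1}^2 + N_{k-1}^2.
N_0 = 3
N_1 = 3 + 3^2 + 3^2 = 21
N_2 = 3 + 21^2 + 21^2 = 885
N_3 = 3 + 885^2 + 885^2 = 1566453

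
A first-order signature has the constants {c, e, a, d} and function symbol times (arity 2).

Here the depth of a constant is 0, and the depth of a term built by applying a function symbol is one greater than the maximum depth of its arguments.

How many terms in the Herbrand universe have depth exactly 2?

384

Let N_k count ground terms of depth at most k. Each non-constant term of depth ≤ k is some function symbol applied to depth-≤(k−1) arguments, giving N_k = 4 + N_{k-1}^2.
N_0 = 4
N_1 = 4 + 4^2 = 20
N_2 = 4 + 20^2 = 404
Terms of depth exactly 2: N_2 − N_1 = 404 − 20 = 384.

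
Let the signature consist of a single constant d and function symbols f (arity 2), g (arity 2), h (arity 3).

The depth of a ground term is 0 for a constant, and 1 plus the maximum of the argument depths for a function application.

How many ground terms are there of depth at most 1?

4

Let N_k = |{terms of depth ≤ k}|. Then N_0 = 1 and N_k = 1 + N_{k-1}^2 + N_{k-1}^2 + N_{k-1}^3 for k ≥ 1 (one summand per function symbol, arity giving the exponent).
N_0 = 1
N_1 = 1 + 1^2 + 1^2 + 1^3 = 4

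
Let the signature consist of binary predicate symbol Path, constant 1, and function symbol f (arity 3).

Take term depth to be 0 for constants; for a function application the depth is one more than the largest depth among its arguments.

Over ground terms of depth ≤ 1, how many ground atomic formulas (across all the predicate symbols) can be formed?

First count ground terms of depth ≤ 1.
Write N_k for the number of ground terms of depth ≤ k. A term of depth ≤ k is either a constant or a function symbol applied to arguments of depth ≤ k−1, so N_k = 1 + N_{k-1}^3.
N_0 = 1
N_1 = 1 + 1^3 = 2
So |H| = 2.
Ground atoms are formed by filling each argument slot of a predicate with a term from H, so an r-ary predicate gives |H|^r atoms:
  Path: 2^2 = 4
Total ground atoms: 4.

4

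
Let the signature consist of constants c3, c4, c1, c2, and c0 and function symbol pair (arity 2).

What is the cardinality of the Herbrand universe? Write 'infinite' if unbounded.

infinite

The signature has at least one function symbol (pair, arity 2) and at least one constant (c3).
Iterating pair gives infinitely many distinct ground terms: c3, pair(c3, c3), pair(pair(c3, c3), pair(c3, c3)), ...
So the Herbrand universe is infinite.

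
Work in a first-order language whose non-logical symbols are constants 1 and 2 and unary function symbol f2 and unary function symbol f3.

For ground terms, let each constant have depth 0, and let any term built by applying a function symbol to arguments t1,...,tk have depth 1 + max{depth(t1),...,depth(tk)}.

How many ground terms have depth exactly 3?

Let N_k = |{terms of depth ≤ k}|. Then N_0 = 2 and N_k = 2 + N_{k-1} + N_{k-1} for k ≥ 1 (one summand per function symbol, arity giving the exponent).
N_0 = 2
N_1 = 2 + 2 + 2 = 6
N_2 = 2 + 6 + 6 = 14
N_3 = 2 + 14 + 14 = 30
Terms of depth exactly 3: N_3 − N_2 = 30 − 14 = 16.

16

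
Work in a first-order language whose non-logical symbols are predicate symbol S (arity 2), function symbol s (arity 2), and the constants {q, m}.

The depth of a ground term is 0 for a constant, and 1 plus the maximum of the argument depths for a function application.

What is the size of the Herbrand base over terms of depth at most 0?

4

First count ground terms of depth ≤ 0.
Write N_k for the number of ground terms of depth ≤ k. A term of depth ≤ k is either a constant or a function symbol applied to arguments of depth ≤ k−1, so N_k = 2 + N_{k-1}^2.
N_0 = 2
Explicitly: q, m.
So |H| = 2.
For each predicate symbol, the number of ground atoms is |H| raised to its arity; summing:
  S: 2^2 = 4
Total ground atoms: 4.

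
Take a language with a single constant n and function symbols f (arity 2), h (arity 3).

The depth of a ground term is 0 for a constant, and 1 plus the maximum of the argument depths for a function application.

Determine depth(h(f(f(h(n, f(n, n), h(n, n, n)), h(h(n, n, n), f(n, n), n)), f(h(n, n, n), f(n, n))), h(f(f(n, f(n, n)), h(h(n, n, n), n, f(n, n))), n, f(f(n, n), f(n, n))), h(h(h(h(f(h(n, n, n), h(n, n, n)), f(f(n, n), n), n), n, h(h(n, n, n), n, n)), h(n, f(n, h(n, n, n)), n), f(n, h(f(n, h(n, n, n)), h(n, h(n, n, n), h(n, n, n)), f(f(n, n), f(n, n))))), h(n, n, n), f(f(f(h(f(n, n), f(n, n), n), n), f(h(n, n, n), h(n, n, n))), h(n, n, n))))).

7

depth(f(n, n)) = 1 + max(0, 0) = 1
depth(h(n, n, n)) = 1 + max(0, 0, 0) = 1
depth(h(n, f(n, n), h(n, n, n))) = 1 + max(0, 1, 1) = 2
depth(h(h(n, n, n), f(n, n), n)) = 1 + max(1, 1, 0) = 2
depth(f(h(n, f(n, n), h(n, n, n)), h(h(n, n, n), f(n, n), n))) = 1 + max(2, 2) = 3
depth(f(h(n, n, n), f(n, n))) = 1 + max(1, 1) = 2
depth(f(f(h(n, f(n, n), h(n, n, n)), h(h(n, n, n), f(n, n), n)), f(h(n, n, n), f(n, n)))) = 1 + max(3, 2) = 4
depth(f(n, f(n, n))) = 1 + max(0, 1) = 2
depth(h(h(n, n, n), n, f(n, n))) = 1 + max(1, 0, 1) = 2
depth(f(f(n, f(n, n)), h(h(n, n, n), n, f(n, n)))) = 1 + max(2, 2) = 3
depth(f(f(n, n), f(n, n))) = 1 + max(1, 1) = 2
depth(h(f(f(n, f(n, n)), h(h(n, n, n), n, f(n, n))), n, f(f(n, n), f(n, n)))) = 1 + max(3, 0, 2) = 4
depth(f(h(n, n, n), h(n, n, n))) = 1 + max(1, 1) = 2
depth(f(f(n, n), n)) = 1 + max(1, 0) = 2
depth(h(f(h(n, n, n), h(n, n, n)), f(f(n, n), n), n)) = 1 + max(2, 2, 0) = 3
depth(h(h(n, n, n), n, n)) = 1 + max(1, 0, 0) = 2
depth(h(h(f(h(n, n, n), h(n, n, n)), f(f(n, n), n), n), n, h(h(n, n, n), n, n))) = 1 + max(3, 0, 2) = 4
depth(f(n, h(n, n, n))) = 1 + max(0, 1) = 2
depth(h(n, f(n, h(n, n, n)), n)) = 1 + max(0, 2, 0) = 3
depth(h(n, h(n, n, n), h(n, n, n))) = 1 + max(0, 1, 1) = 2
depth(h(f(n, h(n, n, n)), h(n, h(n, n, n), h(n, n, n)), f(f(n, n), f(n, n)))) = 1 + max(2, 2, 2) = 3
depth(f(n, h(f(n, h(n, n, n)), h(n, h(n, n, n), h(n, n, n)), f(f(n, n), f(n, n))))) = 1 + max(0, 3) = 4
depth(h(h(h(f(h(n, n, n), h(n, n, n)), f(f(n, n), n), n), n, h(h(n, n, n), n, n)), h(n, f(n, h(n, n, n)), n), f(n, h(f(n, h(n, n, n)), h(n, h(n, n, n), h(n, n, n)), f(f(n, n), f(n, n)))))) = 1 + max(4, 3, 4) = 5
depth(h(f(n, n), f(n, n), n)) = 1 + max(1, 1, 0) = 2
depth(f(h(f(n, n), f(n, n), n), n)) = 1 + max(2, 0) = 3
depth(f(f(h(f(n, n), f(n, n), n), n), f(h(n, n, n), h(n, n, n)))) = 1 + max(3, 2) = 4
depth(f(f(f(h(f(n, n), f(n, n), n), n), f(h(n, n, n), h(n, n, n))), h(n, n, n))) = 1 + max(4, 1) = 5
depth(h(h(h(h(f(h(n, n, n), h(n, n, n)), f(f(n, n), n), n), n, h(h(n, n, n), n, n)), h(n, f(n, h(n, n, n)), n), f(n, h(f(n, h(n, n, n)), h(n, h(n, n, n), h(n, n, n)), f(f(n, n), f(n, n))))), h(n, n, n), f(f(f(h(f(n, n), f(n, n), n), n), f(h(n, n, n), h(n, n, n))), h(n, n, n)))) = 1 + max(5, 1, 5) = 6
depth(h(f(f(h(n, f(n, n), h(n, n, n)), h(h(n, n, n), f(n, n), n)), f(h(n, n, n), f(n, n))), h(f(f(n, f(n, n)), h(h(n, n, n), n, f(n, n))), n, f(f(n, n), f(n, n))), h(h(h(h(f(h(n, n, n), h(n, n, n)), f(f(n, n), n), n), n, h(h(n, n, n), n, n)), h(n, f(n, h(n, n, n)), n), f(n, h(f(n, h(n, n, n)), h(n, h(n, n, n), h(n, n, n)), f(f(n, n), f(n, n))))), h(n, n, n), f(f(f(h(f(n, n), f(n, n), n), n), f(h(n, n, n), h(n, n, n))), h(n, n, n))))) = 1 + max(4, 4, 6) = 7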